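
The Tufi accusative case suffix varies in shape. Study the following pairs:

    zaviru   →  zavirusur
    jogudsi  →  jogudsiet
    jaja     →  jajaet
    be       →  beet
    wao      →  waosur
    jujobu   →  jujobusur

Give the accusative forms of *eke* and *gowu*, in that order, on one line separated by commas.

Looking at the last vowel of each stem: -sur when the last vowel of the stem is a rounded vowel (*zaviru*, *wao*, *jujobu*); -et when the last vowel of the stem is an unrounded vowel (*jogudsi*, *jaja*, *be*).
The last vowel of *eke* is /e/, which is an unrounded vowel, so the suffix is -et, giving *ekeet*.
*gowu*: last vowel = /u/, a rounded vowel → -sur → *gowusur*.

ekeet, gowusur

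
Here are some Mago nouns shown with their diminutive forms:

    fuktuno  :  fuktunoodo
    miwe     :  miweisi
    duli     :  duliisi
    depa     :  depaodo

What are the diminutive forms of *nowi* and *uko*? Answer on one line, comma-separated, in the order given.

nowiisi, ukoodo

The pattern is front/back vowel harmony: -isi when the last vowel of the stem is a front vowel (*miwe*, *duli*); -odo when the last vowel of the stem is a back vowel (*fuktuno*, *depa*).
*nowi* — last vowel /i/ (a front vowel) → -isi → *nowiisi*.
*uko* — last vowel /o/ (a back vowel) → -odo → *ukoodo*.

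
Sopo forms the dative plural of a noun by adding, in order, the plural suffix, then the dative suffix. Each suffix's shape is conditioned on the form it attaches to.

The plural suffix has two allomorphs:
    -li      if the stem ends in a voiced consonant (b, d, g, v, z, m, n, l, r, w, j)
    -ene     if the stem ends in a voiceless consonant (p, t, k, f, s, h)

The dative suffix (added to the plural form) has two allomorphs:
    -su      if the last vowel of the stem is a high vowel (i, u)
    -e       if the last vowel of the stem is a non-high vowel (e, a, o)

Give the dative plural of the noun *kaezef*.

Since the final consonant of *kaezef* is /f/ (voiceless), it takes -ene, giving *kaezefene*.
The plural form *kaezefene*: last vowel = /e/, a non-high vowel → -e → *kaezefenee*.

kaezefenee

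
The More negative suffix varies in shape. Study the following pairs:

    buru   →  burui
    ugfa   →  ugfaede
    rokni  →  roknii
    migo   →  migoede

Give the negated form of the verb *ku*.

The suffix is conditioned by the last vowel: -i when the last vowel of the stem is a high vowel (*buru*, *rokni*); -ede when the last vowel of the stem is a non-high vowel (*ugfa*, *migo*).
*ku*: last vowel = /u/, a high vowel → -i → *kui*.

kui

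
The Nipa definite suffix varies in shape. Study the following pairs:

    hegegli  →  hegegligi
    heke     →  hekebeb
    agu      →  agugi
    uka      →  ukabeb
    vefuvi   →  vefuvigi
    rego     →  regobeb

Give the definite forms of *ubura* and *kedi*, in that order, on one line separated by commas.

The alternation tracks the last vowel of the stem — -gi when the last vowel of the stem is a high vowel (*hegegli*, *agu*, *vefuvi*); -beb when the last vowel of the stem is a non-high vowel (*heke*, *uka*, *rego*).
Since the last vowel of *ubura* is /a/ (a non-high vowel), it takes -beb, giving *uburabeb*.
The last vowel of *kedi* is /i/, which is a high vowel, so the suffix is -gi, giving *kedigi*.

uburabeb, kedigi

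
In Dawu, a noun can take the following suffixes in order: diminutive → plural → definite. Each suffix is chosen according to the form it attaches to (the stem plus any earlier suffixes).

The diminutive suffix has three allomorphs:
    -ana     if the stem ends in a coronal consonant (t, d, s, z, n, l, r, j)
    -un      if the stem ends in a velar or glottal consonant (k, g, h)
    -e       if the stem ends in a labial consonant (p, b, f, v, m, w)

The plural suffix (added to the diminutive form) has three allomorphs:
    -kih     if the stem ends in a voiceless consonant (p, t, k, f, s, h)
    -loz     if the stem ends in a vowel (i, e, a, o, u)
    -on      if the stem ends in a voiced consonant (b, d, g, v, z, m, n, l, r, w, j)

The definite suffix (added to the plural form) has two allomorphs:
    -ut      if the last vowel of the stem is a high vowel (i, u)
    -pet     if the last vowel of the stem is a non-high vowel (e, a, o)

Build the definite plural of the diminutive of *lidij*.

The final consonant of *lidij* is /j/, which is coronal, so the diminutive suffix is -ana, giving *lidijana*.
The diminutive form *lidijana*: final sound = /a/, a vowel → -loz → *lidijanaloz*.
The last vowel of the plural form *lidijanaloz* is /o/, which is a non-high vowel, so the definite suffix is -pet, giving *lidijanalozpet*.

lidijanalozpet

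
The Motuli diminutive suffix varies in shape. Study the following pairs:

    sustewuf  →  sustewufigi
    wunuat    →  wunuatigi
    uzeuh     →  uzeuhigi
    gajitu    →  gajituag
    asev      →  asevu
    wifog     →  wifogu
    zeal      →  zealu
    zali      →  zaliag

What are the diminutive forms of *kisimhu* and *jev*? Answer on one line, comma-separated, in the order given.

kisimhuag, jevu

The suffix is conditioned by the final sound: -igi when the stem ends in a voiceless consonant (*sustewuf*, *wunuat*, *uzeuh*); -u when the stem ends in a voiced consonant (*asev*, *wifog*, *zeal*); -ag when the stem ends in a vowel (*gajitu*, *zali*).
The final sound of *kisimhu* is /u/, which is a vowel, so the suffix is -ag, giving *kisimhuag*.
*jev*: final sound = /v/, a voiced consonant → -u → *jevu*.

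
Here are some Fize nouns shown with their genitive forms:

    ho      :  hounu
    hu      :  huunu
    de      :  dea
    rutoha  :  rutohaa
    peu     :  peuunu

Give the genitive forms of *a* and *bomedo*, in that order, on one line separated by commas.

aa, bomedounu

The pattern is rounding harmony: -unu when the last vowel of the stem is a rounded vowel (*ho*, *hu*, *peu*); -a when the last vowel of the stem is an unrounded vowel (*de*, *rutoha*).
*a*: last vowel = /a/, an unrounded vowel → -a → *aa*.
Since the last vowel of *bomedo* is /o/ (a rounded vowel), it takes -unu, giving *bomedounu*.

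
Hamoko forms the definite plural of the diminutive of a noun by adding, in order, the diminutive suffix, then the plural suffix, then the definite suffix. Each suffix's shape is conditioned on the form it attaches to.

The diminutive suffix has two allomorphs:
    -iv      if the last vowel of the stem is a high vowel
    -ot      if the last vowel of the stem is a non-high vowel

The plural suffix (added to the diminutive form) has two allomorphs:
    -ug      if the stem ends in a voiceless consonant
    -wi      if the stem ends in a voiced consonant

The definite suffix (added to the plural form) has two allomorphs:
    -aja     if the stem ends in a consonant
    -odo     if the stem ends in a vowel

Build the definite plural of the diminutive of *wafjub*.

wafjubivwiodo

*wafjub*: last vowel = /u/, a high vowel → -iv → *wafjubiv*.
The diminutive form *wafjubiv*: final consonant = /v/, voiced → -wi → *wafjubivwi*.
The plural form *wafjubivwi*: final sound = /i/, a vowel → -odo → *wafjubivwiodo*.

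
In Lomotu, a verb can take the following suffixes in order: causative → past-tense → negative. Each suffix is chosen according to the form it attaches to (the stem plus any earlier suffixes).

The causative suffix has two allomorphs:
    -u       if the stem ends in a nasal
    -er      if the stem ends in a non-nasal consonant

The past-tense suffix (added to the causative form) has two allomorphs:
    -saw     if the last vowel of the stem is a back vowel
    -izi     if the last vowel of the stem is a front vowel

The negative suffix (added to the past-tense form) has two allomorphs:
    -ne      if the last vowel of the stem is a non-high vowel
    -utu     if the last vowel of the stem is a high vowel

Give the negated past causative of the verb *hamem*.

hamemusawne

The final consonant of *hamem* is /m/, which is a nasal, so the causative suffix is -u, giving *hamemu*.
Since the last vowel of the causative form *hamemu* is /u/ (a back vowel), it takes -saw, giving *hamemusaw*.
Since the last vowel of the past-tense form *hamemusaw* is /a/ (a non-high vowel), it takes -ne, giving *hamemusawne*.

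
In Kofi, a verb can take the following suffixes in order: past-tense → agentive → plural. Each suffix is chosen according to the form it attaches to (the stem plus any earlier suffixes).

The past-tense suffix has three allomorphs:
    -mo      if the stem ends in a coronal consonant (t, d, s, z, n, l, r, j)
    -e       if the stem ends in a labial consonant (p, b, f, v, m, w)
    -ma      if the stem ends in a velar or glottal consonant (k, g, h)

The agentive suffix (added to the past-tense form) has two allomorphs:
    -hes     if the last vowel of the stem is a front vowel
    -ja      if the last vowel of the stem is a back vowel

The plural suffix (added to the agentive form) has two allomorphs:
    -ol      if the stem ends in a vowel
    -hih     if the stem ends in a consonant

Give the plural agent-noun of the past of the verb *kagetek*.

kagetekmajaol

Since the final consonant of *kagetek* is /k/ (velar/glottal), it takes -ma, giving *kagetekma*.
The past-tense form *kagetekma*: last vowel = /a/, a back vowel → -ja → *kagetekmaja*.
The final sound of the agentive form *kagetekmaja* is /a/, which is a vowel, so the plural suffix is -ol, giving *kagetekmajaol*.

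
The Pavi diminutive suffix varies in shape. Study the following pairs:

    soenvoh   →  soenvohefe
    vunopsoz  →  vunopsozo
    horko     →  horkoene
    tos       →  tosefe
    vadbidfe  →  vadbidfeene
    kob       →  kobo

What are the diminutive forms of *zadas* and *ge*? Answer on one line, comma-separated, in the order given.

zadasefe, geene

The suffix is conditioned by the final sound: -efe when the stem ends in a voiceless consonant (*soenvoh*, *tos*); -o when the stem ends in a voiced consonant (*vunopsoz*, *kob*); -ene when the stem ends in a vowel (*horko*, *vadbidfe*).
*zadas*: final sound = /s/, a voiceless consonant → -efe → *zadasefe*.
The final sound of *ge* is /e/, which is a vowel, so the suffix is -ene, giving *geene*.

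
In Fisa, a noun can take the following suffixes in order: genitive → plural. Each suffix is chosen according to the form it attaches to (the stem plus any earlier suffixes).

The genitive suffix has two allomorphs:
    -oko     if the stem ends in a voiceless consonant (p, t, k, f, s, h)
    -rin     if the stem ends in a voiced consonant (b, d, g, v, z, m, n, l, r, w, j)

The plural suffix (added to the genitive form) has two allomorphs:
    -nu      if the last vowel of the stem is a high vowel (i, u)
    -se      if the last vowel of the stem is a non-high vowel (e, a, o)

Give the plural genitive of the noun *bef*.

befokose

Since the final consonant of *bef* is /f/ (voiceless), it takes -oko, giving *befoko*.
The genitive form *befoko*: last vowel = /o/, a non-high vowel → -se → *befokose*.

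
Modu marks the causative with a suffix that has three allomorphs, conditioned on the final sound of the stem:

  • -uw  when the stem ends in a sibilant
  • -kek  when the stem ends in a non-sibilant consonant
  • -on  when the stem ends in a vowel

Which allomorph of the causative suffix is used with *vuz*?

-uw

*vuz* — final sound /z/ (a sibilant) → -uw.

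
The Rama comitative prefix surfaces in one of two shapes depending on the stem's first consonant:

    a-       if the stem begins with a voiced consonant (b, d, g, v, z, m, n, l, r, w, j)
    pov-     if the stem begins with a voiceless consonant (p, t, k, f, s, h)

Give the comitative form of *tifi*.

povtifi

Since the first consonant of *tifi* is /t/ (voiceless), it takes pov-, giving *povtifi*.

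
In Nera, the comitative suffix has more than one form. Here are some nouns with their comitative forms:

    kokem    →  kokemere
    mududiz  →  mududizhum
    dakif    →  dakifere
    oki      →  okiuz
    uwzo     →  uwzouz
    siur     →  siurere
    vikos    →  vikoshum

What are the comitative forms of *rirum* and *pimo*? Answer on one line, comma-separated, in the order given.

rirumere, pimouz

The suffix is conditioned by the final sound: -hum when the stem ends in a sibilant (*mududiz*, *vikos*); -ere when the stem ends in a non-sibilant consonant (*kokem*, *dakif*, *siur*); -uz when the stem ends in a vowel (*oki*, *uwzo*).
Since the final sound of *rirum* is /m/ (a non-sibilant consonant), it takes -ere, giving *rirumere*.
The final sound of *pimo* is /o/, which is a vowel, so the suffix is -uz, giving *pimouz*.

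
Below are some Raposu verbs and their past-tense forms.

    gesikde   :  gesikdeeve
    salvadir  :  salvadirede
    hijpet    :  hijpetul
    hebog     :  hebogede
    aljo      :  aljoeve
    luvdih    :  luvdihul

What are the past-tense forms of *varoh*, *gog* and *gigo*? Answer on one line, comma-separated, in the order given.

The pattern is voicing of the final sound: -ul when the stem ends in a voiceless consonant (*hijpet*, *luvdih*); -ede when the stem ends in a voiced consonant (*salvadir*, *hebog*); -eve when the stem ends in a vowel (*gesikde*, *aljo*).
The final sound of *varoh* is /h/, which is a voiceless consonant, so the suffix is -ul, giving *varohul*.
*gog* — final sound /g/ (a voiced consonant) → -ede → *gogede*.
The final sound of *gigo* is /o/, which is a vowel, so the suffix is -eve, giving *gigoeve*.

varohul, gogede, gigoeve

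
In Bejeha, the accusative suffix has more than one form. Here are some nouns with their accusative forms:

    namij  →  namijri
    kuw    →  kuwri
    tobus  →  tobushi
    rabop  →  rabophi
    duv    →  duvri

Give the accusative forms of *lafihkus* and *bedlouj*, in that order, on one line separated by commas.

The suffix is conditioned by the final consonant: -hi when the stem ends in a voiceless consonant (*tobus*, *rabop*); -ri when the stem ends in a voiced consonant (*namij*, *kuw*, *duv*).
Since the final consonant of *lafihkus* is /s/ (voiceless), it takes -hi, giving *lafihkushi*.
Since the final consonant of *bedlouj* is /j/ (voiced), it takes -ri, giving *bedloujri*.

lafihkushi, bedloujri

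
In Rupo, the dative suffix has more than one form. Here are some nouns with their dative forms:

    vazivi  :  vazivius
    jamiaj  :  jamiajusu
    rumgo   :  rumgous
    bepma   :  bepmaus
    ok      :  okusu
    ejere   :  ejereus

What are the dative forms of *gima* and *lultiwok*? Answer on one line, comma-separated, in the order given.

The suffix is conditioned by the final sound: -usu when the stem ends in a consonant (*jamiaj*, *ok*); -us when the stem ends in a vowel (*vazivi*, *rumgo*, *bepma*, *ejere*).
The final sound of *gima* is /a/, which is a vowel, so the suffix is -us, giving *gimaus*.
*lultiwok* — final sound /k/ (a consonant) → -usu → *lultiwokusu*.

gimaus, lultiwokusu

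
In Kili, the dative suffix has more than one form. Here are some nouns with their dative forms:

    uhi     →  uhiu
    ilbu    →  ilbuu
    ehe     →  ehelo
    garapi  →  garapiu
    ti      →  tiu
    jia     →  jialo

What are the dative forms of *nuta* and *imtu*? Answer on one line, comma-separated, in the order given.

The pattern is height harmony: -u when the last vowel of the stem is a high vowel (*uhi*, *ilbu*, *garapi*, *ti*); -lo when the last vowel of the stem is a non-high vowel (*ehe*, *jia*).
The last vowel of *nuta* is /a/, which is a non-high vowel, so the suffix is -lo, giving *nutalo*.
Since the last vowel of *imtu* is /u/ (a high vowel), it takes -u, giving *imtuu*.

nutalo, imtuu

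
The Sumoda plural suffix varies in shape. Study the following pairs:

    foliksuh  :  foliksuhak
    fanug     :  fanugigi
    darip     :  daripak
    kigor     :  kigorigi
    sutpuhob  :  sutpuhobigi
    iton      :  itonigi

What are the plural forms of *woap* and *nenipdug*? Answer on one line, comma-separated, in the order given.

woapak, nenipdugigi

Looking at the final consonant of each stem: -ak when the stem ends in a voiceless consonant (*foliksuh*, *darip*); -igi when the stem ends in a voiced consonant (*fanug*, *kigor*, *sutpuhob*, *iton*).
Since the final consonant of *woap* is /p/ (voiceless), it takes -ak, giving *woapak*.
*nenipdug*: final consonant = /g/, voiced → -igi → *nenipdugigi*.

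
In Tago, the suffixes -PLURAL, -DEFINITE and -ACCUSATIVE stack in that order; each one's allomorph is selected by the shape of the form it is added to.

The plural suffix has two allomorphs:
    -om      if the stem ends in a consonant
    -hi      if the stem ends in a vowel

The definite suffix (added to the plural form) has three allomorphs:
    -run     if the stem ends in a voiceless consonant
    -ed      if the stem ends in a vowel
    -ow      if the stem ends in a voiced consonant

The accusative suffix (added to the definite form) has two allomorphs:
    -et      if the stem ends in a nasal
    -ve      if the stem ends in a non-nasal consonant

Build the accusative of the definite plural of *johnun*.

The final sound of *johnun* is /n/, which is a consonant, so the plural suffix is -om, giving *johnunom*.
The plural form *johnunom*: final sound = /m/, a voiced consonant → -ow → *johnunomow*.
Since the final consonant of the definite form *johnunomow* is /w/ (non-nasal), it takes -ve, giving *johnunomowve*.

johnunomowve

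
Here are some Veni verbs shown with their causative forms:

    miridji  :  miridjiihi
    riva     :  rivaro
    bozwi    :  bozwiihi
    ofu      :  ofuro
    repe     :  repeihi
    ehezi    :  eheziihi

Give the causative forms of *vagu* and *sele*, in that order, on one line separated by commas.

vaguro, seleihi

The pattern is front/back vowel harmony: -ihi when the last vowel of the stem is a front vowel (*miridji*, *bozwi*, *repe*, *ehezi*); -ro when the last vowel of the stem is a back vowel (*riva*, *ofu*).
Since the last vowel of *vagu* is /u/ (a back vowel), it takes -ro, giving *vaguro*.
The last vowel of *sele* is /e/, which is a front vowel, so the suffix is -ihi, giving *seleihi*.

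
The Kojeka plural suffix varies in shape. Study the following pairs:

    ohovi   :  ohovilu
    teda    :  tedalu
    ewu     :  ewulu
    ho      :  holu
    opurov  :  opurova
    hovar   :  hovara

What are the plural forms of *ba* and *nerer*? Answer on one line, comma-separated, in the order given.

balu, nerera

The pattern is consonant vs. vowel: -a when the stem ends in a consonant (*opurov*, *hovar*); -lu when the stem ends in a vowel (*ohovi*, *teda*, *ewu*, *ho*).
Since the final sound of *ba* is /a/ (a vowel), it takes -lu, giving *balu*.
Since the final sound of *nerer* is /r/ (a consonant), it takes -a, giving *nerera*.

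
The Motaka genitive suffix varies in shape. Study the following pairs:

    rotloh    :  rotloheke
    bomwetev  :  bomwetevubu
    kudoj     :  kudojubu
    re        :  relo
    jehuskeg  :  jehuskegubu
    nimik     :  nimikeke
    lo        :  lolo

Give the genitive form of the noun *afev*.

The suffix is conditioned by the final sound: -eke when the stem ends in a voiceless consonant (*rotloh*, *nimik*); -ubu when the stem ends in a voiced consonant (*bomwetev*, *kudoj*, *jehuskeg*); -lo when the stem ends in a vowel (*re*, *lo*).
The final sound of *afev* is /v/, which is a voiced consonant, so the suffix is -ubu, giving *afevubu*.

afevubu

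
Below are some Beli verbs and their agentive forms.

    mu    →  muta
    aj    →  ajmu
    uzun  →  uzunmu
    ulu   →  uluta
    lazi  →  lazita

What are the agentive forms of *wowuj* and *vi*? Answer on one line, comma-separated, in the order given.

wowujmu, vita

The pattern is consonant vs. vowel: -mu when the stem ends in a consonant (*aj*, *uzun*); -ta when the stem ends in a vowel (*mu*, *ulu*, *lazi*).
Since the final sound of *wowuj* is /j/ (a consonant), it takes -mu, giving *wowujmu*.
*vi* — final sound /i/ (a vowel) → -ta → *vita*.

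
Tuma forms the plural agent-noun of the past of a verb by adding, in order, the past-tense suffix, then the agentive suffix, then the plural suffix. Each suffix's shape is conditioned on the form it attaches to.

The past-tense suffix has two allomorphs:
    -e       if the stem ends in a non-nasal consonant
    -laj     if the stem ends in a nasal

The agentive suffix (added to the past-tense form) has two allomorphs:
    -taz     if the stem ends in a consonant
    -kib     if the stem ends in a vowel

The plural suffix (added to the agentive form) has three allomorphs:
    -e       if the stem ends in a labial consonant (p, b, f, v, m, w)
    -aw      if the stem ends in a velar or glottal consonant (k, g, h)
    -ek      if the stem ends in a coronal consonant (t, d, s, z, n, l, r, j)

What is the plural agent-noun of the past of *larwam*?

larwamlajtazek

Since the final consonant of *larwam* is /m/ (a nasal), it takes -laj, giving *larwamlaj*.
The final sound of the past-tense form *larwamlaj* is /j/, which is a consonant, so the agentive suffix is -taz, giving *larwamlajtaz*.
The agentive form *larwamlajtaz* — final consonant /z/ (coronal) → -ek → *larwamlajtazek*.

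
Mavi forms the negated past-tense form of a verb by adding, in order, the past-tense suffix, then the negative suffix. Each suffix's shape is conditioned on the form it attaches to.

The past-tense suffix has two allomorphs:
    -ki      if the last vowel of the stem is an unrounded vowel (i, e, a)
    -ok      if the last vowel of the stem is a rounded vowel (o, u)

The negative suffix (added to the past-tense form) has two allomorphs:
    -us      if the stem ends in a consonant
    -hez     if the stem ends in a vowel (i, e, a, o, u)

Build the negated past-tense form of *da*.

dakihez

The last vowel of *da* is /a/, which is an unrounded vowel, so the past-tense suffix is -ki, giving *daki*.
Since the final sound of the past-tense form *daki* is /i/ (a vowel), it takes -hez, giving *dakihez*.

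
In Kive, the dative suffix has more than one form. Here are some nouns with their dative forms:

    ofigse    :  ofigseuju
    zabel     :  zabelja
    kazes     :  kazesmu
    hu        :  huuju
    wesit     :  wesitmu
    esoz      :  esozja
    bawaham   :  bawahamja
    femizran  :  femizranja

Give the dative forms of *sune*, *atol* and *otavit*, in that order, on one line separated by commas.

The suffix is conditioned by the final sound: -mu when the stem ends in a voiceless consonant (*kazes*, *wesit*); -ja when the stem ends in a voiced consonant (*zabel*, *esoz*, *bawaham*, *femizran*); -uju when the stem ends in a vowel (*ofigse*, *hu*).
Since the final sound of *sune* is /e/ (a vowel), it takes -uju, giving *suneuju*.
Since the final sound of *atol* is /l/ (a voiced consonant), it takes -ja, giving *atolja*.
*otavit*: final sound = /t/, a voiceless consonant → -mu → *otavitmu*.

suneuju, atolja, otavitmu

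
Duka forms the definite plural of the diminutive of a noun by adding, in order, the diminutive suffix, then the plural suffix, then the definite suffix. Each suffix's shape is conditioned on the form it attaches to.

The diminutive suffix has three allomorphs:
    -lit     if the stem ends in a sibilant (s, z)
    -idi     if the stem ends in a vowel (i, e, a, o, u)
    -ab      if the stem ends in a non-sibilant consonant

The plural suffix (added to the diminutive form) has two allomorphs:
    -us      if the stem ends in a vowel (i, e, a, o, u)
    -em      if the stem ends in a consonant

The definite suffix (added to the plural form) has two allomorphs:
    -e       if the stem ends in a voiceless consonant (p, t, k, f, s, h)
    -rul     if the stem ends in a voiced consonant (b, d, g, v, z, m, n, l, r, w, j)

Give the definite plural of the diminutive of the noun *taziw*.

The final sound of *taziw* is /w/, which is a non-sibilant consonant, so the diminutive suffix is -ab, giving *taziwab*.
The final sound of the diminutive form *taziwab* is /b/, which is a consonant, so the plural suffix is -em, giving *taziwabem*.
The plural form *taziwabem* — final consonant /m/ (voiced) → -rul → *taziwabemrul*.

taziwabemrul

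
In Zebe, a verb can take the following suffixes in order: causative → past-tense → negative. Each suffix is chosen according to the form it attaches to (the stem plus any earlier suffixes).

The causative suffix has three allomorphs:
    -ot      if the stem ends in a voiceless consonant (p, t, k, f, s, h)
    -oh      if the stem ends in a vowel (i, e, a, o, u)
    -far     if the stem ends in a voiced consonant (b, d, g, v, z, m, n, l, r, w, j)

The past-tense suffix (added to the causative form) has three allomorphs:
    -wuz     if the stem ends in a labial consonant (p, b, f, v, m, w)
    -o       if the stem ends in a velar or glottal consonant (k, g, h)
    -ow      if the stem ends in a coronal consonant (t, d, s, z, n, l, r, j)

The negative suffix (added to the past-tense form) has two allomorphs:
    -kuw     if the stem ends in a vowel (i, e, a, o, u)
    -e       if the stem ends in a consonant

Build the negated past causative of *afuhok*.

afuhokotowe

The final sound of *afuhok* is /k/, which is a voiceless consonant, so the causative suffix is -ot, giving *afuhokot*.
The causative form *afuhokot* — final consonant /t/ (coronal) → -ow → *afuhokotow*.
The past-tense form *afuhokotow*: final sound = /w/, a consonant → -e → *afuhokotowe*.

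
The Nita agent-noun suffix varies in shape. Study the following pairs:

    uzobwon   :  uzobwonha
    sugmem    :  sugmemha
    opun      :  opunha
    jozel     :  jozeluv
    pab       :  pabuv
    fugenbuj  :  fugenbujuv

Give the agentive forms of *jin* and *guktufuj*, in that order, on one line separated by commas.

The pattern is nasality of the final consonant: -ha when the stem ends in a nasal (*uzobwon*, *sugmem*, *opun*); -uv when the stem ends in a non-nasal consonant (*jozel*, *pab*, *fugenbuj*).
*jin*: final consonant = /n/, a nasal → -ha → *jinha*.
The final consonant of *guktufuj* is /j/, which is non-nasal, so the suffix is -uv, giving *guktufujuv*.

jinha, guktufujuv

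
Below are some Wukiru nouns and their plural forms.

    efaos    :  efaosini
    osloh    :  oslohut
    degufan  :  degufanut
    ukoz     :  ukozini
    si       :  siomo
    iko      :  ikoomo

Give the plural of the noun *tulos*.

The pattern is sibilance of the final sound: -ini when the stem ends in a sibilant (*efaos*, *ukoz*); -ut when the stem ends in a non-sibilant consonant (*osloh*, *degufan*); -omo when the stem ends in a vowel (*si*, *iko*).
The final sound of *tulos* is /s/, which is a sibilant, so the suffix is -ini, giving *tulosini*.

tulosini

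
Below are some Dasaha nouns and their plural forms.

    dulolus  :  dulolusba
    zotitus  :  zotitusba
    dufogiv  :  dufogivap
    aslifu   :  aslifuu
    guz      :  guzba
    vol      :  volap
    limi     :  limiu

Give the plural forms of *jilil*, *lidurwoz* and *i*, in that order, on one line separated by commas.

jililap, lidurwozba, iu

Looking at the final sound of each stem: -ba when the stem ends in a sibilant (*dulolus*, *zotitus*, *guz*); -ap when the stem ends in a non-sibilant consonant (*dufogiv*, *vol*); -u when the stem ends in a vowel (*aslifu*, *limi*).
*jilil*: final sound = /l/, a non-sibilant consonant → -ap → *jililap*.
*lidurwoz* — final sound /z/ (a sibilant) → -ba → *lidurwozba*.
*i* — final sound /i/ (a vowel) → -u → *iu*.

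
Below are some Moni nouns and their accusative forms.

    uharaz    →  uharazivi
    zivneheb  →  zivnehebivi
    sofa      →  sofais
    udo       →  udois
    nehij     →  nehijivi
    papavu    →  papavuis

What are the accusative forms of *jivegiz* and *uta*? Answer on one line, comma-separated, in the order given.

Looking at the final sound of each stem: -ivi when the stem ends in a consonant (*uharaz*, *zivneheb*, *nehij*); -is when the stem ends in a vowel (*sofa*, *udo*, *papavu*).
*jivegiz*: final sound = /z/, a consonant → -ivi → *jivegizivi*.
The final sound of *uta* is /a/, which is a vowel, so the suffix is -is, giving *utais*.

jivegizivi, utais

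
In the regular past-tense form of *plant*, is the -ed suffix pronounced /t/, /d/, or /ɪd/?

The stem *plant* ends in /t/ or /d/.
The -ed suffix is realized as /ɪd/ after /t, d/; as /t/ after other voiceless consonants; and as /d/ after other voiced sounds.
So -ed on *plant* is pronounced /ɪd/.

/ɪd/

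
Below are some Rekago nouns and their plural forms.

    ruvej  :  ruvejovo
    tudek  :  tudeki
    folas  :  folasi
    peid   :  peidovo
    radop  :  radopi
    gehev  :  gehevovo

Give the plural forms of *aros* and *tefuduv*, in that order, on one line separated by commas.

Looking at the final consonant of each stem: -i when the stem ends in a voiceless consonant (*tudek*, *folas*, *radop*); -ovo when the stem ends in a voiced consonant (*ruvej*, *peid*, *gehev*).
The final consonant of *aros* is /s/, which is voiceless, so the suffix is -i, giving *arosi*.
Since the final consonant of *tefuduv* is /v/ (voiced), it takes -ovo, giving *tefuduvovo*.

arosi, tefuduvovo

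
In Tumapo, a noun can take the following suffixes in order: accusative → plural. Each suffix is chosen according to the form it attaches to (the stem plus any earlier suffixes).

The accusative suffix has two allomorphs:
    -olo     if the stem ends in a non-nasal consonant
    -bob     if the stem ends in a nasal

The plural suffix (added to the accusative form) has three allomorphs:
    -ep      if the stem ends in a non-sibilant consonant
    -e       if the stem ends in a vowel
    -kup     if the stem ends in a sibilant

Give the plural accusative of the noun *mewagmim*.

*mewagmim*: final consonant = /m/, a nasal → -bob → *mewagmimbob*.
The accusative form *mewagmimbob*: final sound = /b/, a non-sibilant consonant → -ep → *mewagmimbobep*.

mewagmimbobep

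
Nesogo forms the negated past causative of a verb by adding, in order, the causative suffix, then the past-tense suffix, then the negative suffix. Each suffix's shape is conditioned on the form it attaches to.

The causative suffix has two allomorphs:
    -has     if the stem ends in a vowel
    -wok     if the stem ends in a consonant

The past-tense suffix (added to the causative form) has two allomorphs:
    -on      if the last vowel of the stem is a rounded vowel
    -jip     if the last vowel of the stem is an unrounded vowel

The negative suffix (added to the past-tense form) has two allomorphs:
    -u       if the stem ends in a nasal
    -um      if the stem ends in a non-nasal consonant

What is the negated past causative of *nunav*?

nunavwokonu

Since the final sound of *nunav* is /v/ (a consonant), it takes -wok, giving *nunavwok*.
The causative form *nunavwok*: last vowel = /o/, a rounded vowel → -on → *nunavwokon*.
The final consonant of the past-tense form *nunavwokon* is /n/, which is a nasal, so the negative suffix is -u, giving *nunavwokonu*.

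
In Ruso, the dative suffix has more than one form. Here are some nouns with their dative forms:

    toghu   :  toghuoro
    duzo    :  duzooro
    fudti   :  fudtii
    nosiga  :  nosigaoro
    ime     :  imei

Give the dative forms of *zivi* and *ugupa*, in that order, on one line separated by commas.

zivii, ugupaoro

The suffix is conditioned by the last vowel: -i when the last vowel of the stem is a front vowel (*fudti*, *ime*); -oro when the last vowel of the stem is a back vowel (*toghu*, *duzo*, *nosiga*).
*zivi* — last vowel /i/ (a front vowel) → -i → *zivii*.
The last vowel of *ugupa* is /a/, which is a back vowel, so the suffix is -oro, giving *ugupaoro*.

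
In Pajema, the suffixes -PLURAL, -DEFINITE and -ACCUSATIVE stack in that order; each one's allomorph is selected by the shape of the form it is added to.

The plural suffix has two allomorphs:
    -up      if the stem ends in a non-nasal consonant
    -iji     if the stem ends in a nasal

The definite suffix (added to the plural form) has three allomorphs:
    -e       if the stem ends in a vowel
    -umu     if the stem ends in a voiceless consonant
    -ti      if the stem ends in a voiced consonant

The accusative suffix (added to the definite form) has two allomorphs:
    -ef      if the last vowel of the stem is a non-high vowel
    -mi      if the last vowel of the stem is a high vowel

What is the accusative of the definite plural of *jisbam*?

jisbamijieef

*jisbam*: final consonant = /m/, a nasal → -iji → *jisbamiji*.
The plural form *jisbamiji* — final sound /i/ (a vowel) → -e → *jisbamijie*.
The last vowel of the definite form *jisbamijie* is /e/, which is a non-high vowel, so the accusative suffix is -ef, giving *jisbamijieef*.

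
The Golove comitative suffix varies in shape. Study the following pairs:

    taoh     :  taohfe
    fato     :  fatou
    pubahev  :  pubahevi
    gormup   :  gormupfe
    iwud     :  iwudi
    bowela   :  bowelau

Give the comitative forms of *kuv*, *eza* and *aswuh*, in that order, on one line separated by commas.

Looking at the final sound of each stem: -fe when the stem ends in a voiceless consonant (*taoh*, *gormup*); -i when the stem ends in a voiced consonant (*pubahev*, *iwud*); -u when the stem ends in a vowel (*fato*, *bowela*).
Since the final sound of *kuv* is /v/ (a voiced consonant), it takes -i, giving *kuvi*.
*eza*: final sound = /a/, a vowel → -u → *ezau*.
The final sound of *aswuh* is /h/, which is a voiceless consonant, so the suffix is -fe, giving *aswuhfe*.

kuvi, ezau, aswuhfe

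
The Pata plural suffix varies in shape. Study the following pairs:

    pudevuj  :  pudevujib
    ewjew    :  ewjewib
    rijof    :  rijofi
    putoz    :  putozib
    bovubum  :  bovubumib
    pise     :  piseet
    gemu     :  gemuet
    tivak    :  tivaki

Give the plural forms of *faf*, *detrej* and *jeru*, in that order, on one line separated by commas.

fafi, detrejib, jeruet

Looking at the final sound of each stem: -i when the stem ends in a voiceless consonant (*rijof*, *tivak*); -ib when the stem ends in a voiced consonant (*pudevuj*, *ewjew*, *putoz*, *bovubum*); -et when the stem ends in a vowel (*pise*, *gemu*).
*faf* — final sound /f/ (a voiceless consonant) → -i → *fafi*.
*detrej*: final sound = /j/, a voiced consonant → -ib → *detrejib*.
The final sound of *jeru* is /u/, which is a vowel, so the suffix is -et, giving *jeruet*.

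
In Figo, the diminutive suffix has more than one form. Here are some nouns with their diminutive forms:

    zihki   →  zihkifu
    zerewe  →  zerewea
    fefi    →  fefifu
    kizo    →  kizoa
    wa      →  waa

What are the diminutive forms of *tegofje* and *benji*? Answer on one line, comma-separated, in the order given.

tegofjea, benjifu

Looking at the last vowel of each stem: -fu when the last vowel of the stem is a high vowel (*zihki*, *fefi*); -a when the last vowel of the stem is a non-high vowel (*zerewe*, *kizo*, *wa*).
*tegofje* — last vowel /e/ (a non-high vowel) → -a → *tegofjea*.
Since the last vowel of *benji* is /i/ (a high vowel), it takes -fu, giving *benjifu*.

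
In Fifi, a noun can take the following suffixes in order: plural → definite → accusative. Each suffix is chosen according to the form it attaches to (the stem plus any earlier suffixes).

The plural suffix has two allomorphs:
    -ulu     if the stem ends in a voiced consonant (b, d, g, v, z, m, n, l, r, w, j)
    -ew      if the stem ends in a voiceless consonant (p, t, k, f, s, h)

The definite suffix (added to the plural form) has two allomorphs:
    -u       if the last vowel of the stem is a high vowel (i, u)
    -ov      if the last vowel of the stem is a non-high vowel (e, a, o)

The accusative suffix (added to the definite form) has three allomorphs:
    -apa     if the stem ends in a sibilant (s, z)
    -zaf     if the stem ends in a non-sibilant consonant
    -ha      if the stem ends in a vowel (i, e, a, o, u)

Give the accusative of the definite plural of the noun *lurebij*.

lurebijuluuha

The final consonant of *lurebij* is /j/, which is voiced, so the plural suffix is -ulu, giving *lurebijulu*.
The last vowel of the plural form *lurebijulu* is /u/, which is a high vowel, so the definite suffix is -u, giving *lurebijuluu*.
The definite form *lurebijuluu* — final sound /u/ (a vowel) → -ha → *lurebijuluuha*.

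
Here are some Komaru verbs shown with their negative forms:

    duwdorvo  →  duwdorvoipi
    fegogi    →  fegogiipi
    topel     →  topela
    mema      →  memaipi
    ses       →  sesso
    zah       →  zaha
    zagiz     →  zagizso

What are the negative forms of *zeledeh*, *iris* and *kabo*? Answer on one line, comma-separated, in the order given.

zeledeha, irisso, kaboipi

The pattern is sibilance of the final sound: -so when the stem ends in a sibilant (*ses*, *zagiz*); -a when the stem ends in a non-sibilant consonant (*topel*, *zah*); -ipi when the stem ends in a vowel (*duwdorvo*, *fegogi*, *mema*).
The final sound of *zeledeh* is /h/, which is a non-sibilant consonant, so the suffix is -a, giving *zeledeha*.
*iris* — final sound /s/ (a sibilant) → -so → *irisso*.
*kabo* — final sound /o/ (a vowel) → -ipi → *kaboipi*.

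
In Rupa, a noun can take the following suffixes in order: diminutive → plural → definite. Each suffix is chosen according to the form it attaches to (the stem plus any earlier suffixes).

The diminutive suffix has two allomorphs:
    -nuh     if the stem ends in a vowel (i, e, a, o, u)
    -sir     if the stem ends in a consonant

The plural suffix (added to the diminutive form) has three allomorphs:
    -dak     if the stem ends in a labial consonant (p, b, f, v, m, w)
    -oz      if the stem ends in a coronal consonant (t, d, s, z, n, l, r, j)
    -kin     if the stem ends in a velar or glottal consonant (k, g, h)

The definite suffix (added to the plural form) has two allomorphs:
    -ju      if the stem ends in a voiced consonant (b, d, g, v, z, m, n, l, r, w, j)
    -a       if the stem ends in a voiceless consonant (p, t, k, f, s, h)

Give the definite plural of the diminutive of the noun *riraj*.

*riraj* — final sound /j/ (a consonant) → -sir → *rirajsir*.
The diminutive form *rirajsir*: final consonant = /r/, coronal → -oz → *rirajsiroz*.
Since the final consonant of the plural form *rirajsiroz* is /z/ (voiced), it takes -ju, giving *rirajsirozju*.

rirajsirozju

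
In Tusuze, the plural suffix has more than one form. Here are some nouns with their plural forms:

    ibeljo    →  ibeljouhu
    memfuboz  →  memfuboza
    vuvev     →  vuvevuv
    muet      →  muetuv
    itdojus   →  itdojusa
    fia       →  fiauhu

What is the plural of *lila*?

lilauhu

The suffix is conditioned by the final sound: -a when the stem ends in a sibilant (*memfuboz*, *itdojus*); -uv when the stem ends in a non-sibilant consonant (*vuvev*, *muet*); -uhu when the stem ends in a vowel (*ibeljo*, *fia*).
*lila* — final sound /a/ (a vowel) → -uhu → *lilauhu*.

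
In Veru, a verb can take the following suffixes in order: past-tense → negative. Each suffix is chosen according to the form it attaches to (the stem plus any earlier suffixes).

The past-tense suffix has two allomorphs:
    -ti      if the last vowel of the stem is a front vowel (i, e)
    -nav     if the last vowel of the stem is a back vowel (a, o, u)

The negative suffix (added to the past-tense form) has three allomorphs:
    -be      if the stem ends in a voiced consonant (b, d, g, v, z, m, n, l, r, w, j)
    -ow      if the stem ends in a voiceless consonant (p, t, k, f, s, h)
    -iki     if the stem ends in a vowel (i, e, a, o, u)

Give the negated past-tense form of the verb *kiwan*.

The last vowel of *kiwan* is /a/, which is a back vowel, so the past-tense suffix is -nav, giving *kiwannav*.
Since the final sound of the past-tense form *kiwannav* is /v/ (a voiced consonant), it takes -be, giving *kiwannavbe*.

kiwannavbe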